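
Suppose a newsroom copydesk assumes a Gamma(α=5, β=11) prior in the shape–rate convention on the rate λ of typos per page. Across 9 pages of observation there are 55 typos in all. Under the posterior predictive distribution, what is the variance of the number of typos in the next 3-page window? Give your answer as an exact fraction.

207/20

Total count 55 over total exposure 9 pages.
The Gamma prior is conjugate for the Poisson rate, so λ | data ~ Gamma(5+55, 11+9) = Gamma(60, 20).
The posterior predictive for a window of length T is Negative Binomial with variance T·α'·(β'+T)/β'² = 3·60·23/400 = 207/20.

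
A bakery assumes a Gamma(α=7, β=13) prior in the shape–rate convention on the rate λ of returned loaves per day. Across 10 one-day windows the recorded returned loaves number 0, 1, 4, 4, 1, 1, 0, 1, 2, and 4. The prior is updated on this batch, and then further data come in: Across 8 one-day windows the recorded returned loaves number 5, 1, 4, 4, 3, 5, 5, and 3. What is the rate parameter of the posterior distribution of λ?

Total count: 0 + 1 + 4 + 4 + 1 + 1 + 0 + 1 + 2 + 4 = 18.
Total exposure: 10 days.
After the first batch: Gamma(7 + 18, 13 + 10) = Gamma(25, 23).
Total count: 5 + 1 + 4 + 4 + 3 + 5 + 5 + 3 = 30.
Total exposure: 8 days.
After the second batch: Gamma(25 + 30, 23 + 8) = Gamma(55, 31).

31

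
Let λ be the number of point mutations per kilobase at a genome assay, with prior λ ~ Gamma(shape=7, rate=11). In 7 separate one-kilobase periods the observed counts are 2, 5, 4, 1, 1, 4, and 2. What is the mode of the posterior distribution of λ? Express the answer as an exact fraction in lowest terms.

Total count: 2 + 5 + 4 + 1 + 1 + 4 + 2 = 19.
Total exposure: 7 kilobases.
Gamma(α, β) with Poisson data over total exposure Σt gives posterior Gamma(α+Σx, β+Σt) = Gamma(26, 18).
Posterior mode = (α'−1)/β' = 25/18.

25/18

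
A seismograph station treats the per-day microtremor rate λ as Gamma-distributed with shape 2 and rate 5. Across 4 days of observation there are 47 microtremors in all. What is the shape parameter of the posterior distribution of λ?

49

Total count 47 over total exposure 4 days.
By Gamma–Poisson conjugacy, the posterior is Gamma(α + Σx, β + Σt) = Gamma(2 + 47, 5 + 4) = Gamma(49, 9).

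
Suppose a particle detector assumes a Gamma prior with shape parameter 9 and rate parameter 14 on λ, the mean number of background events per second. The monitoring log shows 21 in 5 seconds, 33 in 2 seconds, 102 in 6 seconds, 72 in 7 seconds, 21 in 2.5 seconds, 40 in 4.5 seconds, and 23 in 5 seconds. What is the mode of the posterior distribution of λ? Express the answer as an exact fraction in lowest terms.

Total count: 21 + 33 + 102 + 72 + 21 + 40 + 23 = 312.
Total exposure: 5 + 2 + 6 + 7 + 2.5 + 4.5 + 5 = 32 seconds.
Gamma(α, β) with Poisson data over total exposure Σt gives posterior Gamma(α+Σx, β+Σt) = Gamma(321, 46).
Posterior mode = (α'−1)/β' = 320/46 = 160/23.

160/23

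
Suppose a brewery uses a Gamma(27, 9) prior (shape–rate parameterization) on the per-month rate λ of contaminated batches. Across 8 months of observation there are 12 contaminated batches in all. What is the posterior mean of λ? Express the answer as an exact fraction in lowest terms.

39/17

Total count 12 over total exposure 8 months.
Posterior: α' = 27 + 12 = 39, β' = 9 + 8 = 17.
Posterior mean = α'/β' = 39/17.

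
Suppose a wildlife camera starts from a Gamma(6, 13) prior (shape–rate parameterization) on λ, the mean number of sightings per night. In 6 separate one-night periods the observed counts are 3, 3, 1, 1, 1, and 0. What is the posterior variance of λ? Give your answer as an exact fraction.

15/361

Total count: 3 + 3 + 1 + 1 + 1 + 0 = 9.
Total exposure: 6 nights.
Posterior: α' = 6 + 9 = 15, β' = 13 + 6 = 19.
Posterior variance = α'/β'² = 15/361.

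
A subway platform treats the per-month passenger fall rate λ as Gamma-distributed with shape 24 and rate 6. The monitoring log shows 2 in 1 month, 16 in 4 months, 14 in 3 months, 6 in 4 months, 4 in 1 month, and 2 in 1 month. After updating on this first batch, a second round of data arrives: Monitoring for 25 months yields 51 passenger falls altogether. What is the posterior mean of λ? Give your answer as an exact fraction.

119/45

Total count: 2 + 16 + 14 + 6 + 4 + 2 = 44.
Total exposure: 1 + 4 + 3 + 4 + 1 + 1 = 14 months.
After the first batch: Gamma(24 + 44, 6 + 14) = Gamma(68, 20).
Total count 51 over total exposure 25 months.
After the second batch: Gamma(68 + 51, 20 + 25) = Gamma(119, 45).
Posterior mean = α'/β' = 119/45.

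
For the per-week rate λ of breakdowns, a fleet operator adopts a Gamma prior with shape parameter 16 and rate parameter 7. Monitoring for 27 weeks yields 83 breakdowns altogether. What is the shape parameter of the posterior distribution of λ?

Total count 83 over total exposure 27 weeks.
Posterior: α' = 16 + 83 = 99, β' = 7 + 27 = 34.

99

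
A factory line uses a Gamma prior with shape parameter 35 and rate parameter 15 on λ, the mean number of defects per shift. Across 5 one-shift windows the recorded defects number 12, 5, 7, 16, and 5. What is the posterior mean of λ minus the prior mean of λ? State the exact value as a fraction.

5/3

Total count: 12 + 5 + 7 + 16 + 5 = 45.
Total exposure: 5 shifts.
Conjugate update: add total count to the shape and total exposure to the rate, giving Gamma(80, 20).
Posterior mean = 80/20 = 4; prior mean = 35/15 = 7/3. Difference = 4 − 7/3 = 5/3.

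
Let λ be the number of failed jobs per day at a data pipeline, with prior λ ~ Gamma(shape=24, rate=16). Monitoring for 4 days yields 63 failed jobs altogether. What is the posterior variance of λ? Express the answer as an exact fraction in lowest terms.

Total count 63 over total exposure 4 days.
The Gamma prior is conjugate for the Poisson rate, so λ | data ~ Gamma(24+63, 16+4) = Gamma(87, 20).
Posterior variance = α'/β'² = 87/400.

87/400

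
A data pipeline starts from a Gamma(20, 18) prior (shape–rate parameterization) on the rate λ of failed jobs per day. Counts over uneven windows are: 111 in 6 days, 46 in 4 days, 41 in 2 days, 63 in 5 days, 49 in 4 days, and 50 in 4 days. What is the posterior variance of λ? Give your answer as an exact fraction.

Total count: 111 + 46 + 41 + 63 + 49 + 50 = 360.
Total exposure: 6 + 4 + 2 + 5 + 4 + 4 = 25 days.
The Gamma prior is conjugate for the Poisson rate, so λ | data ~ Gamma(20+360, 18+25) = Gamma(380, 43).
Posterior variance = α'/β'² = 380/1849.

380/1849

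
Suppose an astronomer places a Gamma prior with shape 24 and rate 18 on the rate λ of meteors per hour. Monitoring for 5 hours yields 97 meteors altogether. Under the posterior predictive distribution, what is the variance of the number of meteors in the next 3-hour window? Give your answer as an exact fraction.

9438/529

Total count 97 over total exposure 5 hours.
The Gamma prior is conjugate for the Poisson rate, so λ | data ~ Gamma(24+97, 18+5) = Gamma(121, 23).
The posterior predictive for a window of length T is Negative Binomial with variance T·α'·(β'+T)/β'² = 3·121·26/529 = 9438/529.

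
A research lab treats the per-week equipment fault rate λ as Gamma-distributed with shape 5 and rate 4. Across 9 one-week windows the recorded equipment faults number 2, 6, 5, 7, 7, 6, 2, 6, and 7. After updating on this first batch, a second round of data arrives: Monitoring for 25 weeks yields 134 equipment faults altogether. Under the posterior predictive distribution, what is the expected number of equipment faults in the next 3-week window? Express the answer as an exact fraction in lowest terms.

Total count: 2 + 6 + 5 + 7 + 7 + 6 + 2 + 6 + 7 = 48.
Total exposure: 9 weeks.
After the first batch: Gamma(5 + 48, 4 + 9) = Gamma(53, 13).
Total count 134 over total exposure 25 weeks.
After the second batch: Gamma(53 + 134, 13 + 25) = Gamma(187, 38).
Predictive mean over a 3-week window = T·E[λ|data] = 3·187/38 = 561/38.

561/38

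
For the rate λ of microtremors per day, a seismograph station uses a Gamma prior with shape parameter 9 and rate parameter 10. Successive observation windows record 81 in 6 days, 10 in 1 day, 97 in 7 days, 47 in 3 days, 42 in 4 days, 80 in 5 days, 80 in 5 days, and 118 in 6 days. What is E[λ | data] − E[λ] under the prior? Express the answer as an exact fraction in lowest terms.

Total count: 81 + 10 + 97 + 47 + 42 + 80 + 80 + 118 = 555.
Total exposure: 6 + 1 + 7 + 3 + 4 + 5 + 5 + 6 = 37 days.
Conjugate update: add total count to the shape and total exposure to the rate, giving Gamma(564, 47).
Posterior mean = 564/47 = 12; prior mean = 9/10 = 9/10. Difference = 12 − 9/10 = 111/10.

111/10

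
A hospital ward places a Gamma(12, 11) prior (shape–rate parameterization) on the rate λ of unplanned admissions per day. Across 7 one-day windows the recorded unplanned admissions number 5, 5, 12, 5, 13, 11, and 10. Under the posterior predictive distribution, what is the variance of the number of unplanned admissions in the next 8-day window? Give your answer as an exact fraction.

Total count: 5 + 5 + 12 + 5 + 13 + 11 + 10 = 61.
Total exposure: 7 days.
Posterior: α' = 12 + 61 = 73, β' = 11 + 7 = 18.
The posterior predictive for a window of length T is Negative Binomial with variance T·α'·(β'+T)/β'² = 8·73·26/324 = 3796/81.

3796/81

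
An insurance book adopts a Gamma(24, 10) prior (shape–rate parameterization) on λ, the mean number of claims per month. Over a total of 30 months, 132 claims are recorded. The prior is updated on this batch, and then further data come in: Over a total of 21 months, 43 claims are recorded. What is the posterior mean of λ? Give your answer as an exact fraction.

199/61

Total count 132 over total exposure 30 months.
After the first batch: Gamma(24 + 132, 10 + 30) = Gamma(156, 40).
Total count 43 over total exposure 21 months.
After the second batch: Gamma(156 + 43, 40 + 21) = Gamma(199, 61).
Posterior mean = α'/β' = 199/61.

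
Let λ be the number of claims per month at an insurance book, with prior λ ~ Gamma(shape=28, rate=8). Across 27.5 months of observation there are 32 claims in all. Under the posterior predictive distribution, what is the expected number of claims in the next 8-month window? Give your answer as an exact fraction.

960/71

Total count 32 over total exposure 27.5 months.
The Gamma prior is conjugate for the Poisson rate, so λ | data ~ Gamma(28+32, 8+27.5) = Gamma(60, 71/2).
Predictive mean over an 8-month window = T·E[λ|data] = 8·60/(71/2) = 960/71.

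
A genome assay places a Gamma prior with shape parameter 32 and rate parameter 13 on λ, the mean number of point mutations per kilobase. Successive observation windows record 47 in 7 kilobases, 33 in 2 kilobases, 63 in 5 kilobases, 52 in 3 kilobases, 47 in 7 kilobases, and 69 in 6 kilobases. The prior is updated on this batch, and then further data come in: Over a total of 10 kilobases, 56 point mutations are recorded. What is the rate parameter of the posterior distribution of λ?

53

Total count: 47 + 33 + 63 + 52 + 47 + 69 = 311.
Total exposure: 7 + 2 + 5 + 3 + 7 + 6 = 30 kilobases.
After the first batch: Gamma(32 + 311, 13 + 30) = Gamma(343, 43).
Total count 56 over total exposure 10 kilobases.
After the second batch: Gamma(343 + 56, 43 + 10) = Gamma(399, 53).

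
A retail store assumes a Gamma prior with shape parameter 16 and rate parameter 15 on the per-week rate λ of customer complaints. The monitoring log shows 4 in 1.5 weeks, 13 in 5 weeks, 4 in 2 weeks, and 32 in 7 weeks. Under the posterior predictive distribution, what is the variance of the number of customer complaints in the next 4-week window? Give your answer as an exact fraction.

38088/3721

Total count: 4 + 13 + 4 + 32 = 53.
Total exposure: 1.5 + 5 + 2 + 7 = 15.5 weeks.
By Gamma–Poisson conjugacy, the posterior is Gamma(α + Σx, β + Σt) = Gamma(16 + 53, 15 + 15.5) = Gamma(69, 61/2).
The posterior predictive for a window of length T is Negative Binomial with variance T·α'·(β'+T)/β'² = 4·69·(69/2)/(3721/4) = 38088/3721.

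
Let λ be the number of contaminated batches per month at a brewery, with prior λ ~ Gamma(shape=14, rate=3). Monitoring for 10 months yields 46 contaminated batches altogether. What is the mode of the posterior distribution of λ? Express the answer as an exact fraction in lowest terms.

Total count 46 over total exposure 10 months.
Conjugate update: add total count to the shape and total exposure to the rate, giving Gamma(60, 13).
Posterior mode = (α'−1)/β' = 59/13.

59/13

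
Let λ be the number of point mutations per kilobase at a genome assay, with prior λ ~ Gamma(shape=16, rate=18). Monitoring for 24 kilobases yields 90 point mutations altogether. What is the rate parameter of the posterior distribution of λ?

42

Total count 90 over total exposure 24 kilobases.
The Gamma prior is conjugate for the Poisson rate, so λ | data ~ Gamma(16+90, 18+24) = Gamma(106, 42).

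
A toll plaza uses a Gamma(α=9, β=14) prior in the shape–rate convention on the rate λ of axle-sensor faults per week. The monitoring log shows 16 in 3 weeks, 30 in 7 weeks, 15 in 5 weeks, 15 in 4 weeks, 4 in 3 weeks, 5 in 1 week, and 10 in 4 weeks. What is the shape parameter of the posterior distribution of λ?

104

Total count: 16 + 30 + 15 + 15 + 4 + 5 + 10 = 95.
Total exposure: 3 + 7 + 5 + 4 + 3 + 1 + 4 = 27 weeks.
The Gamma prior is conjugate for the Poisson rate, so λ | data ~ Gamma(9+95, 14+27) = Gamma(104, 41).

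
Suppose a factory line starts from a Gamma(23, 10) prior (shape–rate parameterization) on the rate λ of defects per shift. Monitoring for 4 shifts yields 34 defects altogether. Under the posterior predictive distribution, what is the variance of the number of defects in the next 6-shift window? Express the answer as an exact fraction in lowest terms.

1710/49

Total count 34 over total exposure 4 shifts.
Gamma(α, β) with Poisson data over total exposure Σt gives posterior Gamma(α+Σx, β+Σt) = Gamma(57, 14).
The posterior predictive for a window of length T is Negative Binomial with variance T·α'·(β'+T)/β'² = 6·57·20/196 = 1710/49.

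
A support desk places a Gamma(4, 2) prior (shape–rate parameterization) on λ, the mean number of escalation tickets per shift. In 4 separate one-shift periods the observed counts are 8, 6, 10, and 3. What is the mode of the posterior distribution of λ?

Total count: 8 + 6 + 10 + 3 = 27.
Total exposure: 4 shifts.
The Gamma prior is conjugate for the Poisson rate, so λ | data ~ Gamma(4+27, 2+4) = Gamma(31, 6).
Posterior mode = (α'−1)/β' = 30/6 = 5.

5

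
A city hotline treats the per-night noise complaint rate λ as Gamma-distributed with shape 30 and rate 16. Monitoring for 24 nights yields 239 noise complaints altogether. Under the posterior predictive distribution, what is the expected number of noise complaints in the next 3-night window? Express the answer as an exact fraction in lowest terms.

807/40

Total count 239 over total exposure 24 nights.
Posterior: α' = 30 + 239 = 269, β' = 16 + 24 = 40.
Predictive mean over a 3-night window = T·E[λ|data] = 3·269/40 = 807/40.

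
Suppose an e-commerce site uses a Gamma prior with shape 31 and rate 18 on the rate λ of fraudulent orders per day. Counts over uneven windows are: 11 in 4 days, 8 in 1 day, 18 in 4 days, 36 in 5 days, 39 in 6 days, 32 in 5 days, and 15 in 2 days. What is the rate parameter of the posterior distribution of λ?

45

Total count: 11 + 8 + 18 + 36 + 39 + 32 + 15 = 159.
Total exposure: 4 + 1 + 4 + 5 + 6 + 5 + 2 = 27 days.
The Gamma prior is conjugate for the Poisson rate, so λ | data ~ Gamma(31+159, 18+27) = Gamma(190, 45).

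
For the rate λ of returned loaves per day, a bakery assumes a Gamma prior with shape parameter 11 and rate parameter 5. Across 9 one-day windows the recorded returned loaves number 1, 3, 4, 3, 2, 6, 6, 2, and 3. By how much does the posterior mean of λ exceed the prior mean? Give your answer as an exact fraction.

Total count: 1 + 3 + 4 + 3 + 2 + 6 + 6 + 2 + 3 = 30.
Total exposure: 9 days.
Posterior: α' = 11 + 30 = 41, β' = 5 + 9 = 14.
Posterior mean = 41/14 = 41/14; prior mean = 11/5 = 11/5. Difference = 41/14 − 11/5 = 51/70.

51/70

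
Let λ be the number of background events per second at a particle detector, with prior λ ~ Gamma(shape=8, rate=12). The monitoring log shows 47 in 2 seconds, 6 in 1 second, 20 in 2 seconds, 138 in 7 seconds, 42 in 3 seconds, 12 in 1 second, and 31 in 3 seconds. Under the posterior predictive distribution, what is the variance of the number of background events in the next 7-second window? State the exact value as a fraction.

Total count: 47 + 6 + 20 + 138 + 42 + 12 + 31 = 296.
Total exposure: 2 + 1 + 2 + 7 + 3 + 1 + 3 = 19 seconds.
Posterior: α' = 8 + 296 = 304, β' = 12 + 19 = 31.
The posterior predictive for a window of length T is Negative Binomial with variance T·α'·(β'+T)/β'² = 7·304·38/961 = 80864/961.

80864/961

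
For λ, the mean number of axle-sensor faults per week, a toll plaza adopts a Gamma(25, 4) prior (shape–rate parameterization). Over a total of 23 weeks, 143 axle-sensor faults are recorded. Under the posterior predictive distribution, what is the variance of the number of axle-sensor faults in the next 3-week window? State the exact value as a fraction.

560/27

Total count 143 over total exposure 23 weeks.
Posterior: α' = 25 + 143 = 168, β' = 4 + 23 = 27.
The posterior predictive for a window of length T is Negative Binomial with variance T·α'·(β'+T)/β'² = 3·168·30/729 = 560/27.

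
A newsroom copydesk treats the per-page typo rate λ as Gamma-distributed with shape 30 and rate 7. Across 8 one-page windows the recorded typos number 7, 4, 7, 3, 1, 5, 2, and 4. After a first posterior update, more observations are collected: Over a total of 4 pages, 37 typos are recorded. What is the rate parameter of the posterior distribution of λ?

19

Total count: 7 + 4 + 7 + 3 + 1 + 5 + 2 + 4 = 33.
Total exposure: 8 pages.
After the first batch: Gamma(30 + 33, 7 + 8) = Gamma(63, 15).
Total count 37 over total exposure 4 pages.
After the second batch: Gamma(63 + 37, 15 + 4) = Gamma(100, 19).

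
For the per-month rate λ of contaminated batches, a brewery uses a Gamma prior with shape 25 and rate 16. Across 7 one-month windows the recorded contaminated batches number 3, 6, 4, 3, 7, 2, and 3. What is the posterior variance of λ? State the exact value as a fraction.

Total count: 3 + 6 + 4 + 3 + 7 + 2 + 3 = 28.
Total exposure: 7 months.
By Gamma–Poisson conjugacy, the posterior is Gamma(α + Σx, β + Σt) = Gamma(25 + 28, 16 + 7) = Gamma(53, 23).
Posterior variance = α'/β'² = 53/529.

53/529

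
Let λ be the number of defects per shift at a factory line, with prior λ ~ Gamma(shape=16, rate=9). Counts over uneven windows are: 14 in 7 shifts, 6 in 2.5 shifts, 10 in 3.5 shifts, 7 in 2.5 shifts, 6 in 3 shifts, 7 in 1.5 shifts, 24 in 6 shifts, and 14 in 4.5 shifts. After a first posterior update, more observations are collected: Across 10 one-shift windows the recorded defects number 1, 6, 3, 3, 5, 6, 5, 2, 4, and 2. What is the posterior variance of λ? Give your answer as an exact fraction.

Total count: 14 + 6 + 10 + 7 + 6 + 7 + 24 + 14 = 88.
Total exposure: 7 + 2.5 + 3.5 + 2.5 + 3 + 1.5 + 6 + 4.5 = 30.5 shifts.
After the first batch: Gamma(16 + 88, 9 + 30.5) = Gamma(104, 79/2).
Total count: 1 + 6 + 3 + 3 + 5 + 6 + 5 + 2 + 4 + 2 = 37.
Total exposure: 10 shifts.
After the second batch: Gamma(104 + 37, 79/2 + 10) = Gamma(141, 99/2).
Posterior variance = α'/β'² = 141/(9801/4) = 188/3267.

188/3267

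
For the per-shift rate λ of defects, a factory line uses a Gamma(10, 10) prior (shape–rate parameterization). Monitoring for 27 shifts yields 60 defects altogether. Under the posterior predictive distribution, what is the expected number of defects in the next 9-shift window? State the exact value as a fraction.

Total count 60 over total exposure 27 shifts.
Posterior: α' = 10 + 60 = 70, β' = 10 + 27 = 37.
Predictive mean over a 9-shift window = T·E[λ|data] = 9·70/37 = 630/37.

630/37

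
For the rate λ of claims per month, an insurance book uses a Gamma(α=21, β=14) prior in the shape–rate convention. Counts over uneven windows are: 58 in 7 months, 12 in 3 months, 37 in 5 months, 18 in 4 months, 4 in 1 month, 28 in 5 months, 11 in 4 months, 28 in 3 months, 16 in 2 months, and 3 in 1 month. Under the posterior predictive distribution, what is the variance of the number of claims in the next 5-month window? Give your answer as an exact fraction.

63720/2401

Total count: 58 + 12 + 37 + 18 + 4 + 28 + 11 + 28 + 16 + 3 = 215.
Total exposure: 7 + 3 + 5 + 4 + 1 + 5 + 4 + 3 + 2 + 1 = 35 months.
By Gamma–Poisson conjugacy, the posterior is Gamma(α + Σx, β + Σt) = Gamma(21 + 215, 14 + 35) = Gamma(236, 49).
The posterior predictive for a window of length T is Negative Binomial with variance T·α'·(β'+T)/β'² = 5·236·54/2401 = 63720/2401.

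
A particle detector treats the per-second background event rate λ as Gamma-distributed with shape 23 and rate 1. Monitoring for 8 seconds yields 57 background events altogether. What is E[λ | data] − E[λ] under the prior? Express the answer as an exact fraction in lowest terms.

-127/9

Total count 57 over total exposure 8 seconds.
Posterior: α' = 23 + 57 = 80, β' = 1 + 8 = 9.
Posterior mean = 80/9 = 80/9; prior mean = 23/1 = 23. Difference = 80/9 − 23 = -127/9.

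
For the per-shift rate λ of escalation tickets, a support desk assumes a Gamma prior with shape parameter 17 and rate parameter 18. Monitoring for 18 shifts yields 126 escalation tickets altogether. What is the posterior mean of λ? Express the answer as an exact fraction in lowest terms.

Total count 126 over total exposure 18 shifts.
By Gamma–Poisson conjugacy, the posterior is Gamma(α + Σx, β + Σt) = Gamma(17 + 126, 18 + 18) = Gamma(143, 36).
Posterior mean = α'/β' = 143/36.

143/36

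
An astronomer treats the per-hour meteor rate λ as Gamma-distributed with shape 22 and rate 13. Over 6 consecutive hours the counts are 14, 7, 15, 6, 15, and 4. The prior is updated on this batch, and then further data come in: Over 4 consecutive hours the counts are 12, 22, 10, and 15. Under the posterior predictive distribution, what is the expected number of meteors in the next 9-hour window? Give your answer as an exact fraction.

Total count: 14 + 7 + 15 + 6 + 15 + 4 = 61.
Total exposure: 6 hours.
After the first batch: Gamma(22 + 61, 13 + 6) = Gamma(83, 19).
Total count: 12 + 22 + 10 + 15 = 59.
Total exposure: 4 hours.
After the second batch: Gamma(83 + 59, 19 + 4) = Gamma(142, 23).
Predictive mean over a 9-hour window = T·E[λ|data] = 9·142/23 = 1278/23.

1278/23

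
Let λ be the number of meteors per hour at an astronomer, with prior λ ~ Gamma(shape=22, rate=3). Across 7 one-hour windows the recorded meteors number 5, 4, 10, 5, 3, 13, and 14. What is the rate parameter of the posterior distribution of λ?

Total count: 5 + 4 + 10 + 5 + 3 + 13 + 14 = 54.
Total exposure: 7 hours.
By Gamma–Poisson conjugacy, the posterior is Gamma(α + Σx, β + Σt) = Gamma(22 + 54, 3 + 7) = Gamma(76, 10).

10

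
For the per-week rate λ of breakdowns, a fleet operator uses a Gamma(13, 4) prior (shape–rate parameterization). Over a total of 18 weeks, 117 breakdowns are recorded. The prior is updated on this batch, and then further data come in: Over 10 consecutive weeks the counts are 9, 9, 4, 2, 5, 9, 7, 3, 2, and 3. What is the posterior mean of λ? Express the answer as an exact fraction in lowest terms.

183/32

Total count 117 over total exposure 18 weeks.
After the first batch: Gamma(13 + 117, 4 + 18) = Gamma(130, 22).
Total count: 9 + 9 + 4 + 2 + 5 + 9 + 7 + 3 + 2 + 3 = 53.
Total exposure: 10 weeks.
After the second batch: Gamma(130 + 53, 22 + 10) = Gamma(183, 32).
Posterior mean = α'/β' = 183/32.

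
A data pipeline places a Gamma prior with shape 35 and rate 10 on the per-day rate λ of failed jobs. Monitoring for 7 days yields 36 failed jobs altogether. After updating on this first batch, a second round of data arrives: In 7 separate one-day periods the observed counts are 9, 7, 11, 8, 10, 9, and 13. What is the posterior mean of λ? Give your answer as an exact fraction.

Total count 36 over total exposure 7 days.
After the first batch: Gamma(35 + 36, 10 + 7) = Gamma(71, 17).
Total count: 9 + 7 + 11 + 8 + 10 + 9 + 13 = 67.
Total exposure: 7 days.
After the second batch: Gamma(71 + 67, 17 + 7) = Gamma(138, 24).
Posterior mean = α'/β' = 138/24 = 23/4.

23/4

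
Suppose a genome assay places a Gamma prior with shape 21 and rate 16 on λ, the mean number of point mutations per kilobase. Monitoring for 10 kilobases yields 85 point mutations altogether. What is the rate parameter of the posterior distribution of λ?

26

Total count 85 over total exposure 10 kilobases.
Conjugate update: add total count to the shape and total exposure to the rate, giving Gamma(106, 26).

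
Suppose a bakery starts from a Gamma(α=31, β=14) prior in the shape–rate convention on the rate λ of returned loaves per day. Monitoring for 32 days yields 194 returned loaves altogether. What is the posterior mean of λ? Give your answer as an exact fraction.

225/46

Total count 194 over total exposure 32 days.
Posterior: α' = 31 + 194 = 225, β' = 14 + 32 = 46.
Posterior mean = α'/β' = 225/46.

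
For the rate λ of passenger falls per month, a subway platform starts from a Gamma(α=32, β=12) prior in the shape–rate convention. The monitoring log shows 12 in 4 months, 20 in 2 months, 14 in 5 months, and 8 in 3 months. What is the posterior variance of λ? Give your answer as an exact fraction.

43/338

Total count: 12 + 20 + 14 + 8 = 54.
Total exposure: 4 + 2 + 5 + 3 = 14 months.
Posterior: α' = 32 + 54 = 86, β' = 12 + 14 = 26.
Posterior variance = α'/β'² = 86/676 = 43/338.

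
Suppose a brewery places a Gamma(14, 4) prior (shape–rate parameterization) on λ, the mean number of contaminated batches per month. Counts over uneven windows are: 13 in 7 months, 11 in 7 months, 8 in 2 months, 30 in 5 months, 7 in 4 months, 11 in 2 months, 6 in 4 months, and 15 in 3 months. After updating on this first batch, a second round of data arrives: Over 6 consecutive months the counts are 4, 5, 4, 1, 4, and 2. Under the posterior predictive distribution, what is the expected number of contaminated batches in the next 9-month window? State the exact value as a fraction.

1215/44

Total count: 13 + 11 + 8 + 30 + 7 + 11 + 6 + 15 = 101.
Total exposure: 7 + 7 + 2 + 5 + 4 + 2 + 4 + 3 = 34 months.
After the first batch: Gamma(14 + 101, 4 + 34) = Gamma(115, 38).
Total count: 4 + 5 + 4 + 1 + 4 + 2 = 20.
Total exposure: 6 months.
After the second batch: Gamma(115 + 20, 38 + 6) = Gamma(135, 44).
Predictive mean over a 9-month window = T·E[λ|data] = 9·135/44 = 1215/44.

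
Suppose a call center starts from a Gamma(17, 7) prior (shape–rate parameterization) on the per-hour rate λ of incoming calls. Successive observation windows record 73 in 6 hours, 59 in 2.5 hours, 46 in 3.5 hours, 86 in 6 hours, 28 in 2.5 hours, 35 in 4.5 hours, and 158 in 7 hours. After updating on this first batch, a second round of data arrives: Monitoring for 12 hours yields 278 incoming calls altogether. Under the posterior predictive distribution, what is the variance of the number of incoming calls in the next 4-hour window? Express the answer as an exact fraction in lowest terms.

Total count: 73 + 59 + 46 + 86 + 28 + 35 + 158 = 485.
Total exposure: 6 + 2.5 + 3.5 + 6 + 2.5 + 4.5 + 7 = 32 hours.
After the first batch: Gamma(17 + 485, 7 + 32) = Gamma(502, 39).
Total count 278 over total exposure 12 hours.
After the second batch: Gamma(502 + 278, 39 + 12) = Gamma(780, 51).
The posterior predictive for a window of length T is Negative Binomial with variance T·α'·(β'+T)/β'² = 4·780·55/2601 = 57200/867.

57200/867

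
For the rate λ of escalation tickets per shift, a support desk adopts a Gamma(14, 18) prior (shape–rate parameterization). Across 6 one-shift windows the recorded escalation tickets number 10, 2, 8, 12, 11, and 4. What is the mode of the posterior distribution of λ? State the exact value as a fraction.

Total count: 10 + 2 + 8 + 12 + 11 + 4 = 47.
Total exposure: 6 shifts.
The Gamma prior is conjugate for the Poisson rate, so λ | data ~ Gamma(14+47, 18+6) = Gamma(61, 24).
Posterior mode = (α'−1)/β' = 60/24 = 5/2.

5/2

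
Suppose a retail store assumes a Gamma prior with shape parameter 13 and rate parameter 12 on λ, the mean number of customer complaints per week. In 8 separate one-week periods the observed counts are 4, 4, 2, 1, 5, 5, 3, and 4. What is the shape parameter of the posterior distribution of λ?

Total count: 4 + 4 + 2 + 1 + 5 + 5 + 3 + 4 = 28.
Total exposure: 8 weeks.
Gamma(α, β) with Poisson data over total exposure Σt gives posterior Gamma(α+Σx, β+Σt) = Gamma(41, 20).

41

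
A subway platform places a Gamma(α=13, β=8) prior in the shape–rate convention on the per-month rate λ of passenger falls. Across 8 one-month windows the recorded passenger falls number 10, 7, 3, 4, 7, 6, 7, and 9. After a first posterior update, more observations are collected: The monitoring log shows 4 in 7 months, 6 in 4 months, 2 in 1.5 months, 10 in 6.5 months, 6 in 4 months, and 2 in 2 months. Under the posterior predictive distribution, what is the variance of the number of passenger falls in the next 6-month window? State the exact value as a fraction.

27072/1681

Total count: 10 + 7 + 3 + 4 + 7 + 6 + 7 + 9 = 53.
Total exposure: 8 months.
After the first batch: Gamma(13 + 53, 8 + 8) = Gamma(66, 16).
Total count: 4 + 6 + 2 + 10 + 6 + 2 = 30.
Total exposure: 7 + 4 + 1.5 + 6.5 + 4 + 2 = 25 months.
After the second batch: Gamma(66 + 30, 16 + 25) = Gamma(96, 41).
The posterior predictive for a window of length T is Negative Binomial with variance T·α'·(β'+T)/β'² = 6·96·47/1681 = 27072/1681.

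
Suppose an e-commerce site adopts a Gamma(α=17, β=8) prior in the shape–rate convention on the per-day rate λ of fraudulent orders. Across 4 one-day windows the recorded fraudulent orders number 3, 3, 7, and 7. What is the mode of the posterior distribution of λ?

Total count: 3 + 3 + 7 + 7 = 20.
Total exposure: 4 days.
Conjugate update: add total count to the shape and total exposure to the rate, giving Gamma(37, 12).
Posterior mode = (α'−1)/β' = 36/12 = 3.

3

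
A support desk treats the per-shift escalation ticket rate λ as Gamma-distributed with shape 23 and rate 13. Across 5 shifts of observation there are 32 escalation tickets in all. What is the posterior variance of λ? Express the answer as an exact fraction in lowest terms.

Total count 32 over total exposure 5 shifts.
Posterior: α' = 23 + 32 = 55, β' = 13 + 5 = 18.
Posterior variance = α'/β'² = 55/324.

55/324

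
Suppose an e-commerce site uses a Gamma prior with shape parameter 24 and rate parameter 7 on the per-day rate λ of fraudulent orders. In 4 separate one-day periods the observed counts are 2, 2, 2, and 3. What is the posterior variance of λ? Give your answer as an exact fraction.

3/11

Total count: 2 + 2 + 2 + 3 = 9.
Total exposure: 4 days.
Gamma(α, β) with Poisson data over total exposure Σt gives posterior Gamma(α+Σx, β+Σt) = Gamma(33, 11).
Posterior variance = α'/β'² = 33/121 = 3/11.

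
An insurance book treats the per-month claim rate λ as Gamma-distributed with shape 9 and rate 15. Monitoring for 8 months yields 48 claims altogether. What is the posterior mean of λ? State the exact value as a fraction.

Total count 48 over total exposure 8 months.
Posterior: α' = 9 + 48 = 57, β' = 15 + 8 = 23.
Posterior mean = α'/β' = 57/23.

57/23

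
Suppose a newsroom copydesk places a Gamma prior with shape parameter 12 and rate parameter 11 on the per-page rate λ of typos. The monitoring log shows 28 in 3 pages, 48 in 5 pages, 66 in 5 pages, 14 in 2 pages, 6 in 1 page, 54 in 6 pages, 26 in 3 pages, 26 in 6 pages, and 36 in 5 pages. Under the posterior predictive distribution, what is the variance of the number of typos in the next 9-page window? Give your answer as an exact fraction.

159264/2209

Total count: 28 + 48 + 66 + 14 + 6 + 54 + 26 + 26 + 36 = 304.
Total exposure: 3 + 5 + 5 + 2 + 1 + 6 + 3 + 6 + 5 = 36 pages.
Posterior: α' = 12 + 304 = 316, β' = 11 + 36 = 47.
The posterior predictive for a window of length T is Negative Binomial with variance T·α'·(β'+T)/β'² = 9·316·56/2209 = 159264/2209.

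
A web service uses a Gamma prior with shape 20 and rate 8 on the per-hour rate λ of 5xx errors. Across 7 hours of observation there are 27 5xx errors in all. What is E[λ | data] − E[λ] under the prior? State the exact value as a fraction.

19/30

Total count 27 over total exposure 7 hours.
The Gamma prior is conjugate for the Poisson rate, so λ | data ~ Gamma(20+27, 8+7) = Gamma(47, 15).
Posterior mean = 47/15 = 47/15; prior mean = 20/8 = 5/2. Difference = 47/15 − 5/2 = 19/30.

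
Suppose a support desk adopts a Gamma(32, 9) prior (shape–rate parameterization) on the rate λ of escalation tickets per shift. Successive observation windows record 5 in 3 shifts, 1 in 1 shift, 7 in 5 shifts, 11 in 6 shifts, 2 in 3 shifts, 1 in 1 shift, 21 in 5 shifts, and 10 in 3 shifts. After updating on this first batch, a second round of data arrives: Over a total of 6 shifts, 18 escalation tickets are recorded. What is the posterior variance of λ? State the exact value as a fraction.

3/49

Total count: 5 + 1 + 7 + 11 + 2 + 1 + 21 + 10 = 58.
Total exposure: 3 + 1 + 5 + 6 + 3 + 1 + 5 + 3 = 27 shifts.
After the first batch: Gamma(32 + 58, 9 + 27) = Gamma(90, 36).
Total count 18 over total exposure 6 shifts.
After the second batch: Gamma(90 + 18, 36 + 6) = Gamma(108, 42).
Posterior variance = α'/β'² = 108/1764 = 3/49.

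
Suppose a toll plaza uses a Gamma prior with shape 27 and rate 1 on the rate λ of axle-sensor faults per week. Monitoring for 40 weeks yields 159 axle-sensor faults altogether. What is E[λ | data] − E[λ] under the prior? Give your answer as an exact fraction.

-921/41

Total count 159 over total exposure 40 weeks.
Posterior: α' = 27 + 159 = 186, β' = 1 + 40 = 41.
Posterior mean = 186/41 = 186/41; prior mean = 27/1 = 27. Difference = 186/41 − 27 = -921/41.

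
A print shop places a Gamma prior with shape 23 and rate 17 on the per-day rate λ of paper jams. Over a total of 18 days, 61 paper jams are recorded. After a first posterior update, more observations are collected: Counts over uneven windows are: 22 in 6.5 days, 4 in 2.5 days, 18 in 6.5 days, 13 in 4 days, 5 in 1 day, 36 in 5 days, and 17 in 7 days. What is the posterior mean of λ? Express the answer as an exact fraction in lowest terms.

398/135

Total count 61 over total exposure 18 days.
After the first batch: Gamma(23 + 61, 17 + 18) = Gamma(84, 35).
Total count: 22 + 4 + 18 + 13 + 5 + 36 + 17 = 115.
Total exposure: 6.5 + 2.5 + 6.5 + 4 + 1 + 5 + 7 = 32.5 days.
After the second batch: Gamma(84 + 115, 35 + 32.5) = Gamma(199, 135/2).
Posterior mean = α'/β' = 199/(135/2) = 398/135.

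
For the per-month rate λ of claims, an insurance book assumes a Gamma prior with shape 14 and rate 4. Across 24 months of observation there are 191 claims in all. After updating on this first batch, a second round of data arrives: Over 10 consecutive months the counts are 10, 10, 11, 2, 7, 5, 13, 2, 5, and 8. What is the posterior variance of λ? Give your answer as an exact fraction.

Total count 191 over total exposure 24 months.
After the first batch: Gamma(14 + 191, 4 + 24) = Gamma(205, 28).
Total count: 10 + 10 + 11 + 2 + 7 + 5 + 13 + 2 + 5 + 8 = 73.
Total exposure: 10 months.
After the second batch: Gamma(205 + 73, 28 + 10) = Gamma(278, 38).
Posterior variance = α'/β'² = 278/1444 = 139/722.

139/722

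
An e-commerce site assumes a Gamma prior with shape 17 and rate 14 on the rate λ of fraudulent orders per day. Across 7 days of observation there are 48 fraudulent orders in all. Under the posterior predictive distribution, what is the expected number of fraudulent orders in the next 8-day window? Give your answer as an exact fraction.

520/21

Total count 48 over total exposure 7 days.
Conjugate update: add total count to the shape and total exposure to the rate, giving Gamma(65, 21).
Predictive mean over an 8-day window = T·E[λ|data] = 8·65/21 = 520/21.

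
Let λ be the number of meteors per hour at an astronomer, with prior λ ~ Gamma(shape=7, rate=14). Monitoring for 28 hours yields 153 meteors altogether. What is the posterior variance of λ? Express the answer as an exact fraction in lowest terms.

Total count 153 over total exposure 28 hours.
Gamma(α, β) with Poisson data over total exposure Σt gives posterior Gamma(α+Σx, β+Σt) = Gamma(160, 42).
Posterior variance = α'/β'² = 160/1764 = 40/441.

40/441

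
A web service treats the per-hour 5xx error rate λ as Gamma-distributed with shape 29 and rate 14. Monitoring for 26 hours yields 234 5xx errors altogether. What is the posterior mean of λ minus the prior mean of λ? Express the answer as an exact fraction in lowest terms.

Total count 234 over total exposure 26 hours.
Conjugate update: add total count to the shape and total exposure to the rate, giving Gamma(263, 40).
Posterior mean = 263/40 = 263/40; prior mean = 29/14 = 29/14. Difference = 263/40 − 29/14 = 1261/280.

1261/280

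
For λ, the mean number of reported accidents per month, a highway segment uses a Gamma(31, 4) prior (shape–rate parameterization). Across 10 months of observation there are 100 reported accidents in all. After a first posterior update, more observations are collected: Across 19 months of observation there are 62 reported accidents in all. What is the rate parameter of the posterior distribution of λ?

33

Total count 100 over total exposure 10 months.
After the first batch: Gamma(31 + 100, 4 + 10) = Gamma(131, 14).
Total count 62 over total exposure 19 months.
After the second batch: Gamma(131 + 62, 14 + 19) = Gamma(193, 33).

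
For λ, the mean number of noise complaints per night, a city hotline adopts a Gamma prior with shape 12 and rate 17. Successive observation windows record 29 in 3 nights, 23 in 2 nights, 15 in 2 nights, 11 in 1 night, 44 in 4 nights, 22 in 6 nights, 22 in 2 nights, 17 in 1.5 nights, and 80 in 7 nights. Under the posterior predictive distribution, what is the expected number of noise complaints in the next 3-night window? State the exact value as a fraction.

1650/91

Total count: 29 + 23 + 15 + 11 + 44 + 22 + 22 + 17 + 80 = 263.
Total exposure: 3 + 2 + 2 + 1 + 4 + 6 + 2 + 1.5 + 7 = 28.5 nights.
Gamma(α, β) with Poisson data over total exposure Σt gives posterior Gamma(α+Σx, β+Σt) = Gamma(275, 91/2).
Predictive mean over a 3-night window = T·E[λ|data] = 3·275/(91/2) = 1650/91.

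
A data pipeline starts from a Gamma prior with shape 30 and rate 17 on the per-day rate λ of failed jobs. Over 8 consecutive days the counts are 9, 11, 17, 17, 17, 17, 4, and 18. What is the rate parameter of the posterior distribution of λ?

25

Total count: 9 + 11 + 17 + 17 + 17 + 17 + 4 + 18 = 110.
Total exposure: 8 days.
By Gamma–Poisson conjugacy, the posterior is Gamma(α + Σx, β + Σt) = Gamma(30 + 110, 17 + 8) = Gamma(140, 25).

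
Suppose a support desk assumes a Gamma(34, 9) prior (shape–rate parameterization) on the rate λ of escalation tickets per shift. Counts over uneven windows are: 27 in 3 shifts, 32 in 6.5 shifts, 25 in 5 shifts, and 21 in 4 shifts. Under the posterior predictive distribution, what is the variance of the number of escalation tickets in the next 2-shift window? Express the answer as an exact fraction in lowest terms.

Total count: 27 + 32 + 25 + 21 = 105.
Total exposure: 3 + 6.5 + 5 + 4 = 18.5 shifts.
Conjugate update: add total count to the shape and total exposure to the rate, giving Gamma(139, 55/2).
The posterior predictive for a window of length T is Negative Binomial with variance T·α'·(β'+T)/β'² = 2·139·(59/2)/(3025/4) = 32804/3025.

32804/3025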